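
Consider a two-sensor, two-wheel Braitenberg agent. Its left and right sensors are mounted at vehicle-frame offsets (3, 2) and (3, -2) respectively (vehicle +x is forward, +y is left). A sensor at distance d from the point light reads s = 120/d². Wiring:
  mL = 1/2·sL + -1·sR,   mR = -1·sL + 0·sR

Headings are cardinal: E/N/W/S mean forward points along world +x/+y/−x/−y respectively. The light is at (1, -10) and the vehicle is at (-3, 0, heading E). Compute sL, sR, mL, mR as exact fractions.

left sensor world pos  = (0, 2); dL² = 145
right sensor world pos = (0, -2); dR² = 65
sL = 120/145 = 24/29
sR = 120/65 = 24/13
mL = 1/2·sL + -1·sR = -540/377
mR = -1·sL + 0·sR = -24/29

24/29 24/13 -540/377 -24/29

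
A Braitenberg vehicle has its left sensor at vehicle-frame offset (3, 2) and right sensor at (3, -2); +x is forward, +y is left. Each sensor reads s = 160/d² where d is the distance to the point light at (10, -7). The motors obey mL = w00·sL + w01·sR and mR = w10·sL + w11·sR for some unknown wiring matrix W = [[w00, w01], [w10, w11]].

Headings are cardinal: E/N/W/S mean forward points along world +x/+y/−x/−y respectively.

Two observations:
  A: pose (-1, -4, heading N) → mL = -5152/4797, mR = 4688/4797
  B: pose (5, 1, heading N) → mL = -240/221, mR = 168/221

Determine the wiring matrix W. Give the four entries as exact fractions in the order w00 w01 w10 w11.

obs A: pose=(-1,-4,N) → sL=32/41, sR=160/117, mL=-5152/4797, mR=4688/4797
obs B: pose=(5,1,N) → sL=16/17, sR=16/13, mL=-240/221, mR=168/221
sensor matrix S = [[32/41, 160/117], [16/17, 16/13]]; det S = -2048/6273
solve [mL_A; mL_B] = S·[w00; w01] and [mR_A; mR_B] = S·[w10; w11]:
  w00 = -1/2, w01 = -1/2, w10 = -1/2, w11 = 1

-1/2 -1/2 -1/2 1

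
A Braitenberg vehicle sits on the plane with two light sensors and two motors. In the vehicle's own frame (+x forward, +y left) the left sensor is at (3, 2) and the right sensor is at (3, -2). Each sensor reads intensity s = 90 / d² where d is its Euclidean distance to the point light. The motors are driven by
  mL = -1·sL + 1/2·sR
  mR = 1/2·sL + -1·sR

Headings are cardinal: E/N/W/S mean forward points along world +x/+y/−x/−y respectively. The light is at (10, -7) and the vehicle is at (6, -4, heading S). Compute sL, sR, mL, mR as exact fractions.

45/2 5/2 -85/4 35/4

left sensor world pos  = (8, -7); dL² = 4
right sensor world pos = (4, -7); dR² = 36
sL = 90/4 = 45/2
sR = 90/36 = 5/2
mL = -1·sL + 1/2·sR = -85/4
mR = 1/2·sL + -1·sR = 35/4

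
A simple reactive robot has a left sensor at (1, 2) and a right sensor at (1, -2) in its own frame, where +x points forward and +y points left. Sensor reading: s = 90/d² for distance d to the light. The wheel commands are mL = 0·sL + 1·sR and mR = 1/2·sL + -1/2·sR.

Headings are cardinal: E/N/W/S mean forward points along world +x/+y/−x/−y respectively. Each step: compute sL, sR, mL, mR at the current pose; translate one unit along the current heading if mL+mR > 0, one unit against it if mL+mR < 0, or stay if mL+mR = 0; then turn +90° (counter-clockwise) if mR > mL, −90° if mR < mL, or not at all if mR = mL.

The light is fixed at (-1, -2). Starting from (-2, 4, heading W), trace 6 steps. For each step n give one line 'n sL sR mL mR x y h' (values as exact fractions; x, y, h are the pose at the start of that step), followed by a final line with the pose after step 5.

0 9/2 45/34 45/34 27/17 -2 4 W
1 18/5 90/41 90/41 144/205 -3 4 S
2 5 45/29 45/29 50/29 -3 3 W
3 90/17 90/41 90/41 1080/697 -4 3 S
4 9/2 45/26 45/26 18/13 -4 2 W
5 90/61 90/29 90/29 -1440/1769 -5 2 N
final -5 3 E

n=0: pose=(-2,4,W); sL=9/2, sR=45/34; mL=45/34, mR=27/17; mL+mR=99/34 → advance +1; mR−mL=9/34 → turn +1·90°
n=1: pose=(-3,4,S); sL=18/5, sR=90/41; mL=90/41, mR=144/205; mL+mR=594/205 → advance +1; mR−mL=-306/205 → turn -1·90°
n=2: pose=(-3,3,W); sL=5, sR=45/29; mL=45/29, mR=50/29; mL+mR=95/29 → advance +1; mR−mL=5/29 → turn +1·90°
n=3: pose=(-4,3,S); sL=90/17, sR=90/41; mL=90/41, mR=1080/697; mL+mR=2610/697 → advance +1; mR−mL=-450/697 → turn -1·90°
n=4: pose=(-4,2,W); sL=9/2, sR=45/26; mL=45/26, mR=18/13; mL+mR=81/26 → advance +1; mR−mL=-9/26 → turn -1·90°
n=5: pose=(-5,2,N); sL=90/61, sR=90/29; mL=90/29, mR=-1440/1769; mL+mR=4050/1769 → advance +1; mR−mL=-6930/1769 → turn -1·90°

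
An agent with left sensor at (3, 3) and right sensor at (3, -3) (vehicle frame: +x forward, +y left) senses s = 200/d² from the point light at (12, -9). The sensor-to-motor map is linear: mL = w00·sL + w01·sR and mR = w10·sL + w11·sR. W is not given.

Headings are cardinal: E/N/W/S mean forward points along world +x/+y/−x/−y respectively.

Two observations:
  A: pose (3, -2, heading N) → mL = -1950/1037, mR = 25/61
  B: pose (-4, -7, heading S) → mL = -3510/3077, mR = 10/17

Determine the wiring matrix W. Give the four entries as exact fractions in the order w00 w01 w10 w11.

-1/2 -1 1/2 0

obs A: pose=(3,-2,N) → sL=50/61, sR=25/17, mL=-1950/1037, mR=25/61
obs B: pose=(-4,-7,S) → sL=20/17, sR=100/181, mL=-3510/3077, mR=10/17
sensor matrix S = [[50/61, 25/17], [20/17, 100/181]]; det S = -4075500/3190849
solve [mL_A; mL_B] = S·[w00; w01] and [mR_A; mR_B] = S·[w10; w11]:
  w00 = -1/2, w01 = -1, w10 = 1/2, w11 = 0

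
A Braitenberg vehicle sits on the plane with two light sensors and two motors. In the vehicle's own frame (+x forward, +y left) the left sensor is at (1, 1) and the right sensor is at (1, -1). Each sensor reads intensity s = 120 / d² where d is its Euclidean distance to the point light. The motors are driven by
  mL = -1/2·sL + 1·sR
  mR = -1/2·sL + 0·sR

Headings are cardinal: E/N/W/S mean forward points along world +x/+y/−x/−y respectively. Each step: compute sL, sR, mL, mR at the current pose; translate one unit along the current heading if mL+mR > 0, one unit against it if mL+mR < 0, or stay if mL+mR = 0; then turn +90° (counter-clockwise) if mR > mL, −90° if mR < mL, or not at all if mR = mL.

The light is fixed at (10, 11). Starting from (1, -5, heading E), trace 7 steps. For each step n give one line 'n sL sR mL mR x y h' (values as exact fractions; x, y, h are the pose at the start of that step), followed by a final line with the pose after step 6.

n=0: pose=(1,-5,E); sL=120/289, sR=120/353; mL=13500/102017, mR=-60/289; mL+mR=-7680/102017 → advance -1; mR−mL=-120/353 → turn -1·90°
n=1: pose=(0,-5,S); sL=12/37, sR=12/41; mL=198/1517, mR=-6/37; mL+mR=-48/1517 → advance -1; mR−mL=-12/41 → turn -1·90°
n=2: pose=(0,-4,W); sL=120/377, sR=120/317; mL=26220/119509, mR=-60/377; mL+mR=7200/119509 → advance +1; mR−mL=-120/317 → turn -1·90°
n=3: pose=(-1,-4,N); sL=6/17, sR=15/37; mL=144/629, mR=-3/17; mL+mR=33/629 → advance +1; mR−mL=-15/37 → turn -1·90°
n=4: pose=(-1,-3,E); sL=120/269, sR=24/65; mL=2556/17485, mR=-60/269; mL+mR=-1344/17485 → advance -1; mR−mL=-24/65 → turn -1·90°
n=5: pose=(-2,-3,S); sL=60/173, sR=60/197; mL=4470/34081, mR=-30/173; mL+mR=-1440/34081 → advance -1; mR−mL=-60/197 → turn -1·90°
n=6: pose=(-2,-2,W); sL=24/73, sR=120/313; mL=5004/22849, mR=-12/73; mL+mR=1248/22849 → advance +1; mR−mL=-120/313 → turn -1·90°

0 120/289 120/353 13500/102017 -60/289 1 -5 E
1 12/37 12/41 198/1517 -6/37 0 -5 S
2 120/377 120/317 26220/119509 -60/377 0 -4 W
3 6/17 15/37 144/629 -3/17 -1 -4 N
4 120/269 24/65 2556/17485 -60/269 -1 -3 E
5 60/173 60/197 4470/34081 -30/173 -2 -3 S
6 24/73 120/313 5004/22849 -12/73 -2 -2 W
final -3 -2 N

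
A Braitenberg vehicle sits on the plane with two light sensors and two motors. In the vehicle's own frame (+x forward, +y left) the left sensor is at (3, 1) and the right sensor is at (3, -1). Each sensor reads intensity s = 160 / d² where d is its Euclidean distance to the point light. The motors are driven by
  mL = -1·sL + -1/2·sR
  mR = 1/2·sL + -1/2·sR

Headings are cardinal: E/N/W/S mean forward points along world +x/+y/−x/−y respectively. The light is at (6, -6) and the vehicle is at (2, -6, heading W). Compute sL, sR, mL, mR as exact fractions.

left sensor world pos  = (-1, -7); dL² = 50
right sensor world pos = (-1, -5); dR² = 50
sL = 160/50 = 16/5
sR = 160/50 = 16/5
mL = -1·sL + -1/2·sR = -24/5
mR = 1/2·sL + -1/2·sR = 0

16/5 16/5 -24/5 0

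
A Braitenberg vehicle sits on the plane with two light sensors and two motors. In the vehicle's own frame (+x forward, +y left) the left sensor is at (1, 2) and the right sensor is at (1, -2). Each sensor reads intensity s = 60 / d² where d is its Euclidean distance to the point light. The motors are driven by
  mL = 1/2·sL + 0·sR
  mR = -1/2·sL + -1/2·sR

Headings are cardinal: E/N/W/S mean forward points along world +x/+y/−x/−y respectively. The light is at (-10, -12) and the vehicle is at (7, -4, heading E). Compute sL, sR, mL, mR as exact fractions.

15/106 1/6 15/212 -49/318

left sensor world pos  = (8, -2); dL² = 424
right sensor world pos = (8, -6); dR² = 360
sL = 60/424 = 15/106
sR = 60/360 = 1/6
mL = 1/2·sL + 0·sR = 15/212
mR = -1/2·sL + -1/2·sR = -49/318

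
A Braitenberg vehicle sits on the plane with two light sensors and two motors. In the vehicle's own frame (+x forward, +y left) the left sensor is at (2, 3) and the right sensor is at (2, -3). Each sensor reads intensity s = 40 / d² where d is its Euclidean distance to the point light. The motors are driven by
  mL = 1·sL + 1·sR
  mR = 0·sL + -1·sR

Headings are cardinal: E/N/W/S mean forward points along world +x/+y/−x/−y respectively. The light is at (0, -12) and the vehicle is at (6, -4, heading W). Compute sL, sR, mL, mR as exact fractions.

left sensor world pos  = (4, -7); dL² = 41
right sensor world pos = (4, -1); dR² = 137
sL = 40/41 = 40/41
sR = 40/137 = 40/137
mL = 1·sL + 1·sR = 7120/5617
mR = 0·sL + -1·sR = -40/137

40/41 40/137 7120/5617 -40/137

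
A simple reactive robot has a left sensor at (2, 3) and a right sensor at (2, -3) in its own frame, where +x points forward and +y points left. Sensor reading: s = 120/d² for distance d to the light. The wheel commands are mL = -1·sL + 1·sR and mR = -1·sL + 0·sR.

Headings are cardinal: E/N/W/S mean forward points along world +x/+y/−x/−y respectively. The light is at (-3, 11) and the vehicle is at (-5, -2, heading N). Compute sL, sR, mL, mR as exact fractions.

left sensor world pos  = (-8, 0); dL² = 146
right sensor world pos = (-2, 0); dR² = 122
sL = 120/146 = 60/73
sR = 120/122 = 60/61
mL = -1·sL + 1·sR = 720/4453
mR = -1·sL + 0·sR = -60/73

60/73 60/61 720/4453 -60/73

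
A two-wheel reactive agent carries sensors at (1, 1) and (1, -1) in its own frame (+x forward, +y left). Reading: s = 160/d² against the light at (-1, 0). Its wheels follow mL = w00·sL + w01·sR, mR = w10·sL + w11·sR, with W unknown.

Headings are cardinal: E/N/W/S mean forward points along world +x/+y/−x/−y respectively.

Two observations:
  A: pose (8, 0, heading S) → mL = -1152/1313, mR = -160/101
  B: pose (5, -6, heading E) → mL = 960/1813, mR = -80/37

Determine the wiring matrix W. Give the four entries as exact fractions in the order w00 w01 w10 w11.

1 -1 -1 0

obs A: pose=(8,0,S) → sL=160/101, sR=32/13, mL=-1152/1313, mR=-160/101
obs B: pose=(5,-6,E) → sL=80/37, sR=80/49, mL=960/1813, mR=-80/37
sensor matrix S = [[160/101, 32/13], [80/37, 80/49]]; det S = -6512640/2380469
solve [mL_A; mL_B] = S·[w00; w01] and [mR_A; mR_B] = S·[w10; w11]:
  w00 = 1, w01 = -1, w10 = -1, w11 = 0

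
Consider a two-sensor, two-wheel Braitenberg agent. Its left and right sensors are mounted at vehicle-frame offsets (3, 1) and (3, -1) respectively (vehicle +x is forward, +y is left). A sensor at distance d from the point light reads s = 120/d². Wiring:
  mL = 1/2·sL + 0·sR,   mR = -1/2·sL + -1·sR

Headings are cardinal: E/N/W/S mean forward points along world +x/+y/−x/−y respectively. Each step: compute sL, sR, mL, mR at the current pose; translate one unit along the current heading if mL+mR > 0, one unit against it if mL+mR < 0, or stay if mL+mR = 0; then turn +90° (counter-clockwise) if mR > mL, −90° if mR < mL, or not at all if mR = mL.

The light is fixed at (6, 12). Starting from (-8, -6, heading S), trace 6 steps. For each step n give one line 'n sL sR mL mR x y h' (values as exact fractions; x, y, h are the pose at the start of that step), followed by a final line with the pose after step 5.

0 12/61 20/111 6/61 -1886/6771 -8 -6 S
1 120/613 24/109 60/613 -21252/66817 -8 -5 W
2 15/49 6/17 15/98 -843/1666 -7 -5 N
3 120/389 120/461 60/389 -74340/179329 -7 -6 E
4 12/61 20/111 6/61 -1886/6771 -8 -6 S
5 120/613 24/109 60/613 -21252/66817 -8 -5 W
final -7 -5 N

n=0: pose=(-8,-6,S); sL=12/61, sR=20/111; mL=6/61, mR=-1886/6771; mL+mR=-20/111 → advance -1; mR−mL=-2552/6771 → turn -1·90°
n=1: pose=(-8,-5,W); sL=120/613, sR=24/109; mL=60/613, mR=-21252/66817; mL+mR=-24/109 → advance -1; mR−mL=-27792/66817 → turn -1·90°
n=2: pose=(-7,-5,N); sL=15/49, sR=6/17; mL=15/98, mR=-843/1666; mL+mR=-6/17 → advance -1; mR−mL=-549/833 → turn -1·90°
n=3: pose=(-7,-6,E); sL=120/389, sR=120/461; mL=60/389, mR=-74340/179329; mL+mR=-120/461 → advance -1; mR−mL=-102000/179329 → turn -1·90°
n=4: pose=(-8,-6,S); sL=12/61, sR=20/111; mL=6/61, mR=-1886/6771; mL+mR=-20/111 → advance -1; mR−mL=-2552/6771 → turn -1·90°
n=5: pose=(-8,-5,W); sL=120/613, sR=24/109; mL=60/613, mR=-21252/66817; mL+mR=-24/109 → advance -1; mR−mL=-27792/66817 → turn -1·90°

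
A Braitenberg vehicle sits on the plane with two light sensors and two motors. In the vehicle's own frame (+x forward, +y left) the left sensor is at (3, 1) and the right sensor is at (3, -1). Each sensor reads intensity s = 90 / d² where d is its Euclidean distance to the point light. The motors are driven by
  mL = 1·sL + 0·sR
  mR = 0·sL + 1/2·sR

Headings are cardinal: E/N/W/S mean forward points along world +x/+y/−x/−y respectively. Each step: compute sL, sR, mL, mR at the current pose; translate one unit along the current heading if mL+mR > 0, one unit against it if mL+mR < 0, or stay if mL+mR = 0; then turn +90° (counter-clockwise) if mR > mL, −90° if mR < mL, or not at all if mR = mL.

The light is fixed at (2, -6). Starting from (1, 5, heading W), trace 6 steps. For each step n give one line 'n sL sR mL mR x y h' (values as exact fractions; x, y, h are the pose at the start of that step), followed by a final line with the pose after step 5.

n=0: pose=(1,5,W); sL=45/58, sR=9/16; mL=45/58, mR=9/32; mL+mR=981/928 → advance +1; mR−mL=-459/928 → turn -1·90°
n=1: pose=(0,5,N); sL=18/41, sR=90/197; mL=18/41, mR=45/197; mL+mR=5391/8077 → advance +1; mR−mL=-1701/8077 → turn -1·90°
n=2: pose=(0,6,E); sL=9/17, sR=45/61; mL=9/17, mR=45/122; mL+mR=1863/2074 → advance +1; mR−mL=-333/2074 → turn -1·90°
n=3: pose=(1,6,S); sL=10/9, sR=18/17; mL=10/9, mR=9/17; mL+mR=251/153 → advance +1; mR−mL=-89/153 → turn -1·90°
n=4: pose=(1,5,W); sL=45/58, sR=9/16; mL=45/58, mR=9/32; mL+mR=981/928 → advance +1; mR−mL=-459/928 → turn -1·90°
n=5: pose=(0,5,N); sL=18/41, sR=90/197; mL=18/41, mR=45/197; mL+mR=5391/8077 → advance +1; mR−mL=-1701/8077 → turn -1·90°

0 45/58 9/16 45/58 9/32 1 5 W
1 18/41 90/197 18/41 45/197 0 5 N
2 9/17 45/61 9/17 45/122 0 6 E
3 10/9 18/17 10/9 9/17 1 6 S
4 45/58 9/16 45/58 9/32 1 5 W
5 18/41 90/197 18/41 45/197 0 5 N
final 0 6 E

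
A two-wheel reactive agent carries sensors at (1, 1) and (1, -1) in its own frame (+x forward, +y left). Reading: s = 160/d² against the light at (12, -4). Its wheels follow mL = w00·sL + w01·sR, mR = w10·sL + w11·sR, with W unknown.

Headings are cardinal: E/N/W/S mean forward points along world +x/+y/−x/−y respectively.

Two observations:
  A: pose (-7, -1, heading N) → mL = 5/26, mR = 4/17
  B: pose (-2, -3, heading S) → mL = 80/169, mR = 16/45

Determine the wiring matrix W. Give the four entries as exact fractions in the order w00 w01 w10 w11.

1/2 0 0 1/2

obs A: pose=(-7,-1,N) → sL=5/13, sR=8/17, mL=5/26, mR=4/17
obs B: pose=(-2,-3,S) → sL=160/169, sR=32/45, mL=80/169, mR=16/45
sensor matrix S = [[5/13, 8/17], [160/169, 32/45]]; det S = -4448/25857
solve [mL_A; mL_B] = S·[w00; w01] and [mR_A; mR_B] = S·[w10; w11]:
  w00 = 1/2, w01 = 0, w10 = 0, w11 = 1/2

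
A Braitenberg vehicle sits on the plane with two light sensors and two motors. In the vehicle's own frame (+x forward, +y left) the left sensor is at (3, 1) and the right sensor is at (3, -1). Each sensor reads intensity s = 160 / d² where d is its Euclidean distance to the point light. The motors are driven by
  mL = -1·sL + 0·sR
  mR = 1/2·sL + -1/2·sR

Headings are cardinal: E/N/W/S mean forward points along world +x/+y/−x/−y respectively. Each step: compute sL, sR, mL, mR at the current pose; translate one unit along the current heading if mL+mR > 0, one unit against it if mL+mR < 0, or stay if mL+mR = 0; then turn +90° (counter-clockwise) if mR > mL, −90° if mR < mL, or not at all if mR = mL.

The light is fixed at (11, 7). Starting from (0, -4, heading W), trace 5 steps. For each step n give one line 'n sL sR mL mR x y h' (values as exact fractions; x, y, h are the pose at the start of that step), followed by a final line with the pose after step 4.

n=0: pose=(0,-4,W); sL=8/17, sR=20/37; mL=-8/17, mR=-22/629; mL+mR=-318/629 → advance -1; mR−mL=274/629 → turn +1·90°
n=1: pose=(1,-4,S); sL=160/277, sR=160/317; mL=-160/277, mR=3200/87809; mL+mR=-47520/87809 → advance -1; mR−mL=53920/87809 → turn +1·90°
n=2: pose=(1,-3,E); sL=16/13, sR=16/17; mL=-16/13, mR=32/221; mL+mR=-240/221 → advance -1; mR−mL=304/221 → turn +1·90°
n=3: pose=(0,-3,N); sL=160/193, sR=160/149; mL=-160/193, mR=-3520/28757; mL+mR=-27360/28757 → advance -1; mR−mL=20320/28757 → turn +1·90°
n=4: pose=(0,-4,W); sL=8/17, sR=20/37; mL=-8/17, mR=-22/629; mL+mR=-318/629 → advance -1; mR−mL=274/629 → turn +1·90°

0 8/17 20/37 -8/17 -22/629 0 -4 W
1 160/277 160/317 -160/277 3200/87809 1 -4 S
2 16/13 16/17 -16/13 32/221 1 -3 E
3 160/193 160/149 -160/193 -3520/28757 0 -3 N
4 8/17 20/37 -8/17 -22/629 0 -4 W
final 1 -4 S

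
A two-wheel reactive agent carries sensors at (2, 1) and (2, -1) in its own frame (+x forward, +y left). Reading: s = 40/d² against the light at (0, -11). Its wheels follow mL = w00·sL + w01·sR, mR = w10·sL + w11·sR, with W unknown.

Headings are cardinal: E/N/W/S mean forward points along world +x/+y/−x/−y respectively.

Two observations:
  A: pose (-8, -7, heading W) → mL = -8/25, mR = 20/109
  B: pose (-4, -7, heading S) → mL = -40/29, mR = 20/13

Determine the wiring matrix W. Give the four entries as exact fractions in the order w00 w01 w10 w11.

obs A: pose=(-8,-7,W) → sL=40/109, sR=8/25, mL=-8/25, mR=20/109
obs B: pose=(-4,-7,S) → sL=40/13, sR=40/29, mL=-40/29, mR=20/13
sensor matrix S = [[40/109, 8/25], [40/13, 40/29]]; det S = -98304/205465
solve [mL_A; mL_B] = S·[w00; w01] and [mR_A; mR_B] = S·[w10; w11]:
  w00 = 0, w01 = -1, w10 = 1/2, w11 = 0

0 -1 1/2 0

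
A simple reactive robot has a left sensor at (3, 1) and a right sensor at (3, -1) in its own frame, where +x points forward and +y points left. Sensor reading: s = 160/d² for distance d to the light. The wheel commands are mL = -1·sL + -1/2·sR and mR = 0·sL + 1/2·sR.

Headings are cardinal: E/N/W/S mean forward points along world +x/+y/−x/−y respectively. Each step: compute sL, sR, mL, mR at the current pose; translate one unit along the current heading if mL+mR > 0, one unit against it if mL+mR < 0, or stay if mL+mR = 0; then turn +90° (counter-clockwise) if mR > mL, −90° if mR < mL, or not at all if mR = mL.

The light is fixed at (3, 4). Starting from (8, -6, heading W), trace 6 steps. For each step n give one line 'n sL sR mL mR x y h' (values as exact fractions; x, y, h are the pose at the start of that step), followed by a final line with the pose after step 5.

n=0: pose=(8,-6,W); sL=32/25, sR=32/17; mL=-944/425, mR=16/17; mL+mR=-32/25 → advance -1; mR−mL=1344/425 → turn +1·90°
n=1: pose=(9,-6,S); sL=80/109, sR=80/97; mL=-12120/10573, mR=40/97; mL+mR=-80/109 → advance -1; mR−mL=16480/10573 → turn +1·90°
n=2: pose=(9,-5,E); sL=32/29, sR=160/181; mL=-8112/5249, mR=80/181; mL+mR=-32/29 → advance -1; mR−mL=10432/5249 → turn +1·90°
n=3: pose=(8,-5,N); sL=40/13, sR=20/9; mL=-490/117, mR=10/9; mL+mR=-40/13 → advance -1; mR−mL=620/117 → turn +1·90°
n=4: pose=(8,-6,W); sL=32/25, sR=32/17; mL=-944/425, mR=16/17; mL+mR=-32/25 → advance -1; mR−mL=1344/425 → turn +1·90°
n=5: pose=(9,-6,S); sL=80/109, sR=80/97; mL=-12120/10573, mR=40/97; mL+mR=-80/109 → advance -1; mR−mL=16480/10573 → turn +1·90°

0 32/25 32/17 -944/425 16/17 8 -6 W
1 80/109 80/97 -12120/10573 40/97 9 -6 S
2 32/29 160/181 -8112/5249 80/181 9 -5 E
3 40/13 20/9 -490/117 10/9 8 -5 N
4 32/25 32/17 -944/425 16/17 8 -6 W
5 80/109 80/97 -12120/10573 40/97 9 -6 S
final 9 -5 E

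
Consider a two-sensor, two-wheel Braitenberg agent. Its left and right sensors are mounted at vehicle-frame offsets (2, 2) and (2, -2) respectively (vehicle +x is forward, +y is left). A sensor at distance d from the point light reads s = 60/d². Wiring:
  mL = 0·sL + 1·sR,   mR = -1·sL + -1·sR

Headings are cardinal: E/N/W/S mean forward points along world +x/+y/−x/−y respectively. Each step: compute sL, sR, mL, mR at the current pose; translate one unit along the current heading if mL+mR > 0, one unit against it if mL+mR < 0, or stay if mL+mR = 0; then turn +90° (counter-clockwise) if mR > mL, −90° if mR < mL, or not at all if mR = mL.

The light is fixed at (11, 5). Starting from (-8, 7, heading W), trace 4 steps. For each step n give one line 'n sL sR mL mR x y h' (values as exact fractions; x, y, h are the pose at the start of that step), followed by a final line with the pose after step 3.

0 20/147 60/457 60/457 -17960/67179 -8 7 W
1 15/104 15/68 15/68 -645/1768 -7 7 N
2 12/53 60/257 60/257 -6264/13621 -7 6 E
3 6/29 30/221 30/221 -2196/6409 -8 6 S
final -8 7 W

n=0: pose=(-8,7,W); sL=20/147, sR=60/457; mL=60/457, mR=-17960/67179; mL+mR=-20/147 → advance -1; mR−mL=-26780/67179 → turn -1·90°
n=1: pose=(-7,7,N); sL=15/104, sR=15/68; mL=15/68, mR=-645/1768; mL+mR=-15/104 → advance -1; mR−mL=-1035/1768 → turn -1·90°
n=2: pose=(-7,6,E); sL=12/53, sR=60/257; mL=60/257, mR=-6264/13621; mL+mR=-12/53 → advance -1; mR−mL=-9444/13621 → turn -1·90°
n=3: pose=(-8,6,S); sL=6/29, sR=30/221; mL=30/221, mR=-2196/6409; mL+mR=-6/29 → advance -1; mR−mL=-3066/6409 → turn -1·90°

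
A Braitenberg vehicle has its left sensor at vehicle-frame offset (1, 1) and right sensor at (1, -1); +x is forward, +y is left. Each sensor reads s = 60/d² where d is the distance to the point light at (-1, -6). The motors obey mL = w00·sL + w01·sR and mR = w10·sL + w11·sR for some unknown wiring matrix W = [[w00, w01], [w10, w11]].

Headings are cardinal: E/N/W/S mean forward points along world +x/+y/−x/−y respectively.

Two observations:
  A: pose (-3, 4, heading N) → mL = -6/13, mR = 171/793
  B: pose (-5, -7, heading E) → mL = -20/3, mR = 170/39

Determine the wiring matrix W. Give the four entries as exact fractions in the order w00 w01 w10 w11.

obs A: pose=(-3,4,N) → sL=6/13, sR=30/61, mL=-6/13, mR=171/793
obs B: pose=(-5,-7,E) → sL=20/3, sR=60/13, mL=-20/3, mR=170/39
sensor matrix S = [[6/13, 30/61], [20/3, 60/13]]; det S = -11840/10309
solve [mL_A; mL_B] = S·[w00; w01] and [mR_A; mR_B] = S·[w10; w11]:
  w00 = -1, w01 = 0, w10 = 1, w11 = -1/2

-1 0 1 -1/2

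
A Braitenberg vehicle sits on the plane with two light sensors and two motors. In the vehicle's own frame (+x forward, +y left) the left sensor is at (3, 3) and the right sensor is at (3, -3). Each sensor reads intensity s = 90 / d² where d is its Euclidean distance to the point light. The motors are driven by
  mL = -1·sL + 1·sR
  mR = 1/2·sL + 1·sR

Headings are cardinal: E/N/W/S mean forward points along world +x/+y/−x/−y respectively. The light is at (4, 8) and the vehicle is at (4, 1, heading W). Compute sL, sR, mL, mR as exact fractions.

90/109 18/5 1512/545 2187/545

left sensor world pos  = (1, -2); dL² = 109
right sensor world pos = (1, 4); dR² = 25
sL = 90/109 = 90/109
sR = 90/25 = 18/5
mL = -1·sL + 1·sR = 1512/545
mR = 1/2·sL + 1·sR = 2187/545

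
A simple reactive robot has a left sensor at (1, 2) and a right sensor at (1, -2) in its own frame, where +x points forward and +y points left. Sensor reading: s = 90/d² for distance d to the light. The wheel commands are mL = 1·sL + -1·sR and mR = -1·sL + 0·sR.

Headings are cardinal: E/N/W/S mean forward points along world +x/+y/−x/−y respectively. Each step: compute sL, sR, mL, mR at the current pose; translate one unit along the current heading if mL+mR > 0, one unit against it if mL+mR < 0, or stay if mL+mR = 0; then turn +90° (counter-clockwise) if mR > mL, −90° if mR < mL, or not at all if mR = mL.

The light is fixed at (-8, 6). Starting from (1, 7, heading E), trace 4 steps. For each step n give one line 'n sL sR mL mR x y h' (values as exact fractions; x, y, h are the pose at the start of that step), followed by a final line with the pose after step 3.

n=0: pose=(1,7,E); sL=90/109, sR=90/101; mL=-720/11009, mR=-90/109; mL+mR=-90/101 → advance -1; mR−mL=-8370/11009 → turn -1·90°
n=1: pose=(0,7,S); sL=9/10, sR=5/2; mL=-8/5, mR=-9/10; mL+mR=-5/2 → advance -1; mR−mL=7/10 → turn +1·90°
n=2: pose=(0,8,E); sL=90/97, sR=10/9; mL=-160/873, mR=-90/97; mL+mR=-10/9 → advance -1; mR−mL=-650/873 → turn -1·90°
n=3: pose=(-1,8,S); sL=45/41, sR=45/13; mL=-1260/533, mR=-45/41; mL+mR=-45/13 → advance -1; mR−mL=675/533 → turn +1·90°

0 90/109 90/101 -720/11009 -90/109 1 7 E
1 9/10 5/2 -8/5 -9/10 0 7 S
2 90/97 10/9 -160/873 -90/97 0 8 E
3 45/41 45/13 -1260/533 -45/41 -1 8 S
final -1 9 E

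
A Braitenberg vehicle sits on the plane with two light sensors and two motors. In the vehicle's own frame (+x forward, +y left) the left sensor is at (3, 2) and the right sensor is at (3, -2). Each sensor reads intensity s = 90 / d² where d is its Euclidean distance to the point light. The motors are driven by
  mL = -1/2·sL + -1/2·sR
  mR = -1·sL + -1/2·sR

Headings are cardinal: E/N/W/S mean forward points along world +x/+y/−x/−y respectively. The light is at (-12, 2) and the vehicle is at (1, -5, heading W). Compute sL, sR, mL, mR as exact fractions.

left sensor world pos  = (-2, -7); dL² = 181
right sensor world pos = (-2, -3); dR² = 125
sL = 90/181 = 90/181
sR = 90/125 = 18/25
mL = -1/2·sL + -1/2·sR = -2754/4525
mR = -1·sL + -1/2·sR = -3879/4525

90/181 18/25 -2754/4525 -3879/4525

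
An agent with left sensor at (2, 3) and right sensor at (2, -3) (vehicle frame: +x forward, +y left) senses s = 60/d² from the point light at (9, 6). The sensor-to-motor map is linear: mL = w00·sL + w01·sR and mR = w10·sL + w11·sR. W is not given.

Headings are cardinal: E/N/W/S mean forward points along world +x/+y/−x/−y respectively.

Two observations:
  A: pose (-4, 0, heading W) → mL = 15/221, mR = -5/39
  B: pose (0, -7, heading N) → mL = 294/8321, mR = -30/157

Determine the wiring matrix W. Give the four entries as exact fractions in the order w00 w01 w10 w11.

1 -1/2 0 -1/2

obs A: pose=(-4,0,W) → sL=10/51, sR=10/39, mL=15/221, mR=-5/39
obs B: pose=(0,-7,N) → sL=12/53, sR=60/157, mL=294/8321, mR=-30/157
sensor matrix S = [[10/51, 10/39], [12/53, 60/157]]; det S = 31040/1838941
solve [mL_A; mL_B] = S·[w00; w01] and [mR_A; mR_B] = S·[w10; w11]:
  w00 = 1, w01 = -1/2, w10 = 0, w11 = -1/2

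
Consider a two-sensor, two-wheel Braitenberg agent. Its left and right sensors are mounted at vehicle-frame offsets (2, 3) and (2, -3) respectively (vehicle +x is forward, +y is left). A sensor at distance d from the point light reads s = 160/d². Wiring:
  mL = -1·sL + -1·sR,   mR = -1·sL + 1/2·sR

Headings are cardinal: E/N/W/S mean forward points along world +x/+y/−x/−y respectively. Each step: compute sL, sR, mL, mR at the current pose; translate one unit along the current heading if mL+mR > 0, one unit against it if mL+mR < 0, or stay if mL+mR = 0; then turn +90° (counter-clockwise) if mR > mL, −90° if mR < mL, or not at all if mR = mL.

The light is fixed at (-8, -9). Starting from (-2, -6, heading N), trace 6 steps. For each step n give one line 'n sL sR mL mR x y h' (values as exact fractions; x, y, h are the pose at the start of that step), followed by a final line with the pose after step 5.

0 80/17 80/53 -5600/901 -3560/901 -2 -6 N
1 160/17 160/41 -9280/697 -5200/697 -2 -7 W
2 8/5 10 -58/5 17/5 -1 -7 S
3 160/117 160/81 -3520/1053 -400/1053 -1 -6 E
4 80/17 80/53 -5600/901 -3560/901 -2 -6 N
5 160/17 160/41 -9280/697 -5200/697 -2 -7 W
final -1 -7 S

n=0: pose=(-2,-6,N); sL=80/17, sR=80/53; mL=-5600/901, mR=-3560/901; mL+mR=-9160/901 → advance -1; mR−mL=120/53 → turn +1·90°
n=1: pose=(-2,-7,W); sL=160/17, sR=160/41; mL=-9280/697, mR=-5200/697; mL+mR=-14480/697 → advance -1; mR−mL=240/41 → turn +1·90°
n=2: pose=(-1,-7,S); sL=8/5, sR=10; mL=-58/5, mR=17/5; mL+mR=-41/5 → advance -1; mR−mL=15 → turn +1·90°
n=3: pose=(-1,-6,E); sL=160/117, sR=160/81; mL=-3520/1053, mR=-400/1053; mL+mR=-3920/1053 → advance -1; mR−mL=80/27 → turn +1·90°
n=4: pose=(-2,-6,N); sL=80/17, sR=80/53; mL=-5600/901, mR=-3560/901; mL+mR=-9160/901 → advance -1; mR−mL=120/53 → turn +1·90°
n=5: pose=(-2,-7,W); sL=160/17, sR=160/41; mL=-9280/697, mR=-5200/697; mL+mR=-14480/697 → advance -1; mR−mL=240/41 → turn +1·90°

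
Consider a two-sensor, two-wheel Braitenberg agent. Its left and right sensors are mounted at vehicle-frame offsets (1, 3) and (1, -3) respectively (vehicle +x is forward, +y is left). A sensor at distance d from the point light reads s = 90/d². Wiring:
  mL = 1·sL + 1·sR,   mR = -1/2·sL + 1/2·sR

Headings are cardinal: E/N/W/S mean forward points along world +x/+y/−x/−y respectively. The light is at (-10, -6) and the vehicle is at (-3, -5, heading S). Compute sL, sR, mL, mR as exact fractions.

9/10 45/8 261/40 189/80

left sensor world pos  = (0, -6); dL² = 100
right sensor world pos = (-6, -6); dR² = 16
sL = 90/100 = 9/10
sR = 90/16 = 45/8
mL = 1·sL + 1·sR = 261/40
mR = -1/2·sL + 1/2·sR = 189/80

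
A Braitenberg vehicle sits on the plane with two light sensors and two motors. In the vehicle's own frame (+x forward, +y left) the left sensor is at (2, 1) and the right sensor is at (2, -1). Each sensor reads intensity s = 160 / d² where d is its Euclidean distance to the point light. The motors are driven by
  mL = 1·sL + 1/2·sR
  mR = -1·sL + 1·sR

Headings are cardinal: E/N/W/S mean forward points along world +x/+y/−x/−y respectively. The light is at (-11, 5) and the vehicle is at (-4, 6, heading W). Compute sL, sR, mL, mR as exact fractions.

32/5 160/29 1328/145 -128/145

left sensor world pos  = (-6, 5); dL² = 25
right sensor world pos = (-6, 7); dR² = 29
sL = 160/25 = 32/5
sR = 160/29 = 160/29
mL = 1·sL + 1/2·sR = 1328/145
mR = -1·sL + 1·sR = -128/145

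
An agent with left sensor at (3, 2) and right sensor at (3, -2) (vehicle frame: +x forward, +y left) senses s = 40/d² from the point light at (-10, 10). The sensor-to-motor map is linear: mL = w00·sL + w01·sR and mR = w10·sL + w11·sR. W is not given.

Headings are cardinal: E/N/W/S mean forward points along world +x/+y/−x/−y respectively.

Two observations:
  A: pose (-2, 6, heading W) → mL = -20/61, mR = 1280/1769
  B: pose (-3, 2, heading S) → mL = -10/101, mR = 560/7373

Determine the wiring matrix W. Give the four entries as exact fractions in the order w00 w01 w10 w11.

obs A: pose=(-2,6,W) → sL=40/61, sR=40/29, mL=-20/61, mR=1280/1769
obs B: pose=(-3,2,S) → sL=20/101, sR=20/73, mL=-10/101, mR=560/7373
sensor matrix S = [[40/61, 40/29], [20/101, 20/73]]; det S = -1219200/13042837
solve [mL_A; mL_B] = S·[w00; w01] and [mR_A; mR_B] = S·[w10; w11]:
  w00 = -1/2, w01 = 0, w10 = -1, w11 = 1

-1/2 0 -1 1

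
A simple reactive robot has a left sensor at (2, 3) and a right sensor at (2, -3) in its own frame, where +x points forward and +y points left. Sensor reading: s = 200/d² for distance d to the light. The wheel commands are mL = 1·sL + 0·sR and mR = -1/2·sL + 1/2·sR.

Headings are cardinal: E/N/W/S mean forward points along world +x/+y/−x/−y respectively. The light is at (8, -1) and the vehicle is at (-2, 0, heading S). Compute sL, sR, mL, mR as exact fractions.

4 20/17 4 -24/17

left sensor world pos  = (1, -2); dL² = 50
right sensor world pos = (-5, -2); dR² = 170
sL = 200/50 = 4
sR = 200/170 = 20/17
mL = 1·sL + 0·sR = 4
mR = -1/2·sL + 1/2·sR = -24/17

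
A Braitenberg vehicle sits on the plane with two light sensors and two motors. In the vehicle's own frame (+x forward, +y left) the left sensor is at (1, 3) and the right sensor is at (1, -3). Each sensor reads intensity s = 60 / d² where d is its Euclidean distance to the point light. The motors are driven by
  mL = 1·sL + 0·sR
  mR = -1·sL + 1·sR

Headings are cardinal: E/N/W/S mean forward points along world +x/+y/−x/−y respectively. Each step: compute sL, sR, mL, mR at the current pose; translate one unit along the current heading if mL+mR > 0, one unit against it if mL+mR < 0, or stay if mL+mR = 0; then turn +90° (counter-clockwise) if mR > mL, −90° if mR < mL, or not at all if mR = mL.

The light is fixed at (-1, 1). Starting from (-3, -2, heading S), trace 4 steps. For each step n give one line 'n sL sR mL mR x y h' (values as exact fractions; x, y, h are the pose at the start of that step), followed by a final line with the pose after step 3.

0 60/17 60/41 60/17 -1440/697 -3 -2 S
1 30/29 6 30/29 144/29 -3 -3 W
2 12/5 60/61 12/5 -432/305 -4 -3 S
3 3/4 3 3/4 9/4 -4 -4 W
final -5 -4 S

n=0: pose=(-3,-2,S); sL=60/17, sR=60/41; mL=60/17, mR=-1440/697; mL+mR=60/41 → advance +1; mR−mL=-3900/697 → turn -1·90°
n=1: pose=(-3,-3,W); sL=30/29, sR=6; mL=30/29, mR=144/29; mL+mR=6 → advance +1; mR−mL=114/29 → turn +1·90°
n=2: pose=(-4,-3,S); sL=12/5, sR=60/61; mL=12/5, mR=-432/305; mL+mR=60/61 → advance +1; mR−mL=-1164/305 → turn -1·90°
n=3: pose=(-4,-4,W); sL=3/4, sR=3; mL=3/4, mR=9/4; mL+mR=3 → advance +1; mR−mL=3/2 → turn +1·90°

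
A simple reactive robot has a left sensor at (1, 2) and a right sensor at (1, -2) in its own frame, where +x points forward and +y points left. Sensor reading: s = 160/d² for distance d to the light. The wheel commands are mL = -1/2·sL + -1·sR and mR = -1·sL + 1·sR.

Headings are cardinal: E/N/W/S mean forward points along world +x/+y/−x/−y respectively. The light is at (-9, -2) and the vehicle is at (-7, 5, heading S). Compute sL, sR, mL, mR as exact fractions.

left sensor world pos  = (-5, 4); dL² = 52
right sensor world pos = (-9, 4); dR² = 36
sL = 160/52 = 40/13
sR = 160/36 = 40/9
mL = -1/2·sL + -1·sR = -700/117
mR = -1·sL + 1·sR = 160/117

40/13 40/9 -700/117 160/117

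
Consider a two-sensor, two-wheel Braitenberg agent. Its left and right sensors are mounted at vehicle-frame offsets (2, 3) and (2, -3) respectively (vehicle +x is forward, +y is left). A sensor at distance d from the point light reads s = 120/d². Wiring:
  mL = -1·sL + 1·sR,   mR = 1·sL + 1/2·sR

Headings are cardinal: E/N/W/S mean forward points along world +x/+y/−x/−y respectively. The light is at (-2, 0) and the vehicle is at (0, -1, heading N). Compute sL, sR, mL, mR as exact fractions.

60 60/13 -720/13 810/13

left sensor world pos  = (-3, 1); dL² = 2
right sensor world pos = (3, 1); dR² = 26
sL = 120/2 = 60
sR = 120/26 = 60/13
mL = -1·sL + 1·sR = -720/13
mR = 1·sL + 1/2·sR = 810/13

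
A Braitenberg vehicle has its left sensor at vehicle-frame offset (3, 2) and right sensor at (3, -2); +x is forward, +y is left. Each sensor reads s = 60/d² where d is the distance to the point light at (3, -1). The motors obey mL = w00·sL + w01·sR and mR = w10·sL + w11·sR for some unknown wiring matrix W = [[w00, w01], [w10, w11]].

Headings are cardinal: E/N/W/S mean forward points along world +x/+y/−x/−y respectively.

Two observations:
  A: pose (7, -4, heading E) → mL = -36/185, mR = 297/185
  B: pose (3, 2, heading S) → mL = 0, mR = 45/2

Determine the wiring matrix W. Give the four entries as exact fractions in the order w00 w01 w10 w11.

obs A: pose=(7,-4,E) → sL=6/5, sR=30/37, mL=-36/185, mR=297/185
obs B: pose=(3,2,S) → sL=15, sR=15, mL=0, mR=45/2
sensor matrix S = [[6/5, 30/37], [15, 15]]; det S = 216/37
solve [mL_A; mL_B] = S·[w00; w01] and [mR_A; mR_B] = S·[w10; w11]:
  w00 = -1/2, w01 = 1/2, w10 = 1, w11 = 1/2

-1/2 1/2 1 1/2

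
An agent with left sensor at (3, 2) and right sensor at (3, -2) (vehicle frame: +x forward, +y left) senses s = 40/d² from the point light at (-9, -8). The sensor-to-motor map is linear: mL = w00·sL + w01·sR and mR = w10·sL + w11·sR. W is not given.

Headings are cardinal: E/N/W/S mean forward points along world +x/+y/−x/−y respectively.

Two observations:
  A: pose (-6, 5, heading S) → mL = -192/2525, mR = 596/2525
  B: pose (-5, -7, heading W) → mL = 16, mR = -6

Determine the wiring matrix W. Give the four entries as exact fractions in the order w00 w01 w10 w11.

obs A: pose=(-6,5,S) → sL=8/25, sR=40/101, mL=-192/2525, mR=596/2525
obs B: pose=(-5,-7,W) → sL=20, sR=4, mL=16, mR=-6
sensor matrix S = [[8/25, 40/101], [20, 4]]; det S = -16768/2525
solve [mL_A; mL_B] = S·[w00; w01] and [mR_A; mR_B] = S·[w10; w11]:
  w00 = 1, w01 = -1, w10 = -1/2, w11 = 1

1 -1 -1/2 1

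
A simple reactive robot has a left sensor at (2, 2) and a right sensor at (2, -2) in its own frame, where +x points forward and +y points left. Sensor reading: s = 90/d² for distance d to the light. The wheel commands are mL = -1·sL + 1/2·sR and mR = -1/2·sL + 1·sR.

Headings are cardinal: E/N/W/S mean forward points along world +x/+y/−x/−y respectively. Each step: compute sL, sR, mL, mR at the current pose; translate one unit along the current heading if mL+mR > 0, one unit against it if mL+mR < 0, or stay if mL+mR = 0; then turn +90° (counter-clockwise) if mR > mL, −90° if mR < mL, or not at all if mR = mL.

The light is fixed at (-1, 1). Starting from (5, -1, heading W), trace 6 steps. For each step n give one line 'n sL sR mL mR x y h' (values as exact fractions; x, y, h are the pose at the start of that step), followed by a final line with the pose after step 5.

n=0: pose=(5,-1,W); sL=45/16, sR=45/8; mL=0, mR=135/32; mL+mR=135/32 → advance +1; mR−mL=135/32 → turn +1·90°
n=1: pose=(4,-1,S); sL=18/13, sR=18/5; mL=27/65, mR=189/65; mL+mR=216/65 → advance +1; mR−mL=162/65 → turn +1·90°
n=2: pose=(4,-2,E); sL=9/5, sR=45/37; mL=-441/370, mR=117/370; mL+mR=-162/185 → advance -1; mR−mL=279/185 → turn +1·90°
n=3: pose=(3,-2,N); sL=18, sR=90/37; mL=-621/37, mR=-243/37; mL+mR=-864/37 → advance -1; mR−mL=378/37 → turn +1·90°
n=4: pose=(3,-3,W); sL=9/4, sR=45/4; mL=27/8, mR=81/8; mL+mR=27/2 → advance +1; mR−mL=27/4 → turn +1·90°
n=5: pose=(2,-3,S); sL=90/61, sR=90/37; mL=-585/2257, mR=3825/2257; mL+mR=3240/2257 → advance +1; mR−mL=4410/2257 → turn +1·90°

0 45/16 45/8 0 135/32 5 -1 W
1 18/13 18/5 27/65 189/65 4 -1 S
2 9/5 45/37 -441/370 117/370 4 -2 E
3 18 90/37 -621/37 -243/37 3 -2 N
4 9/4 45/4 27/8 81/8 3 -3 W
5 90/61 90/37 -585/2257 3825/2257 2 -3 S
final 2 -4 E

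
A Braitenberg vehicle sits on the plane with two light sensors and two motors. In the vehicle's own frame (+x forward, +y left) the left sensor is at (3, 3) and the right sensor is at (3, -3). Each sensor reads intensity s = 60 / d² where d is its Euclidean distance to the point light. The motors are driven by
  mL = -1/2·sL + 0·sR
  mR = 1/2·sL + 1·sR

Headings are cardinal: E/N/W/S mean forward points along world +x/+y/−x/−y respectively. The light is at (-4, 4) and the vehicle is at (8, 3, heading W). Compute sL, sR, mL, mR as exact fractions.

60/97 12/17 -30/97 1674/1649

left sensor world pos  = (5, 0); dL² = 97
right sensor world pos = (5, 6); dR² = 85
sL = 60/97 = 60/97
sR = 60/85 = 12/17
mL = -1/2·sL + 0·sR = -30/97
mR = 1/2·sL + 1·sR = 1674/1649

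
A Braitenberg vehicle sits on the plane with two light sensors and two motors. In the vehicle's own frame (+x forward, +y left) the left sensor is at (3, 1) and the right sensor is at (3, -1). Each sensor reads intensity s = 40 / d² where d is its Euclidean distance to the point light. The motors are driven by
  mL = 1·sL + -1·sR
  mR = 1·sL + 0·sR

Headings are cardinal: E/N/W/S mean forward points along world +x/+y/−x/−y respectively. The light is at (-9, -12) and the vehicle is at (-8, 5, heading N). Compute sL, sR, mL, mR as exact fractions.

left sensor world pos  = (-9, 8); dL² = 400
right sensor world pos = (-7, 8); dR² = 404
sL = 40/400 = 1/10
sR = 40/404 = 10/101
mL = 1·sL + -1·sR = 1/1010
mR = 1·sL + 0·sR = 1/10

1/10 10/101 1/1010 1/10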